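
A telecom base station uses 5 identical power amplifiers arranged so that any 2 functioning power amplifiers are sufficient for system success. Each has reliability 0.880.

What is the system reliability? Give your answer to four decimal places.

R = Σ_{i=2}^{5} C(5,i) p^i (1−p)^{5−i} with p = 0.880
C(5,2)·0.880^2·0.120^3 = 0.013382
C(5,3)·0.880^3·0.120^2 = 0.098132
C(5,4)·0.880^4·0.120^1 = 0.359817
C(5,5)·0.880^5·0.120^0 = 0.527732
Sum = 0.9991

0.9991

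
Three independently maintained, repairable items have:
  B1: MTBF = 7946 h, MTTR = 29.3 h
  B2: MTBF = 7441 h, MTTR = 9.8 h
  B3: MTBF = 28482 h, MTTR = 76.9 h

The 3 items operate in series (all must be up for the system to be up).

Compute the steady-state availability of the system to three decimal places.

A(B1) = MTBF/(MTBF+MTTR) = 7946/(7946+29.3) = 0.996326
A(B2) = MTBF/(MTBF+MTTR) = 7441/(7441+9.8) = 0.998685
A(B3) = MTBF/(MTBF+MTTR) = 28482/(28482+76.9) = 0.997307
Series availability: 0.996326 × 0.998685 × 0.997307 = 0.992

0.992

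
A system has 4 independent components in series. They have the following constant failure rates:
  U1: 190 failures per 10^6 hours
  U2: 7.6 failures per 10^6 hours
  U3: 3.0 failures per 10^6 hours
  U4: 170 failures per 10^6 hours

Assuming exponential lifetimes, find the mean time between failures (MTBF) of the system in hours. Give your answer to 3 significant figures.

Series of exponential components: λ_sys = Σ λ_i
λ_sys = 0.00019 + 0.0000076 + 0.0000030 + 0.00017 = 3.7060e-04 /h
MTBF = 1 / λ_sys = 2700 h

2700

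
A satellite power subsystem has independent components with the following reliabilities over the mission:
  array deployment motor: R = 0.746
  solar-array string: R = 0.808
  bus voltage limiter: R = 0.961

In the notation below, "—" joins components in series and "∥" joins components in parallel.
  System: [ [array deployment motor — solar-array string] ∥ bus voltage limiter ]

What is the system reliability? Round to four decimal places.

Series (array deployment motor and solar-array string): 0.746000 × 0.808000 = 0.602768
Parallel ([0.602768] and bus voltage limiter): 1 − (1 − 0.602768)(1 − 0.961000) = 0.9845

0.9845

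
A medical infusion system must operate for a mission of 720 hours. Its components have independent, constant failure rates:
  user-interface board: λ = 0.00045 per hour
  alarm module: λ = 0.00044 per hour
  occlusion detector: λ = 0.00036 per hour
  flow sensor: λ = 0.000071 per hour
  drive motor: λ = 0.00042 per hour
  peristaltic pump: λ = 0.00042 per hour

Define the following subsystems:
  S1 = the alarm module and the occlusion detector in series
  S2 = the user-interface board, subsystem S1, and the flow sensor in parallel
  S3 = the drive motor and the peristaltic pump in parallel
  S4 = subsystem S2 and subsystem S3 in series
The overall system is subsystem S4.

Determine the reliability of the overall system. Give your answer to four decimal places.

0.9263

R(user-interface board) = exp(−0.00045 × 720) = 0.723250
R(alarm module) = exp(−0.00044 × 720) = 0.728476
R(occlusion detector) = exp(−0.00036 × 720) = 0.771669
R(flow sensor) = exp(−0.000071 × 720) = 0.950165
R(drive motor) = exp(−0.00042 × 720) = 0.739042
R(peristaltic pump) = exp(−0.00042 × 720) = 0.739042
Series (alarm module and occlusion detector): 0.728476 × 0.771669 = 0.562142
Parallel (user-interface board, [0.562142], and flow sensor): 1 − (1 − 0.723250)(1 − 0.562142)(1 − 0.950165) = 0.993961
Parallel (drive motor and peristaltic pump): 1 − (1 − 0.739042)(1 − 0.739042) = 0.931901
Series ([0.993961] and [0.931901]): 0.993961 × 0.931901 = 0.9263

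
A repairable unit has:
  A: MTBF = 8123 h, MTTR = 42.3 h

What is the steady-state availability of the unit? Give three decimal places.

A(A) = MTBF/(MTBF+MTTR) = 8123/(8123+42.3) = 0.995

0.995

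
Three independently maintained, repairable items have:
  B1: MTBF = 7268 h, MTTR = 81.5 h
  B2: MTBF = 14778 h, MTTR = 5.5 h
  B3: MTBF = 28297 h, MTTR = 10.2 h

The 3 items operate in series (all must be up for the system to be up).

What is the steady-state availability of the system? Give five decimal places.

A(B1) = MTBF/(MTBF+MTTR) = 7268/(7268+81.5) = 0.988911
A(B2) = MTBF/(MTBF+MTTR) = 14778/(14778+5.5) = 0.999628
A(B3) = MTBF/(MTBF+MTTR) = 28297/(28297+10.2) = 0.999640
Series availability: 0.988911 × 0.999628 × 0.999640 = 0.98819

0.98819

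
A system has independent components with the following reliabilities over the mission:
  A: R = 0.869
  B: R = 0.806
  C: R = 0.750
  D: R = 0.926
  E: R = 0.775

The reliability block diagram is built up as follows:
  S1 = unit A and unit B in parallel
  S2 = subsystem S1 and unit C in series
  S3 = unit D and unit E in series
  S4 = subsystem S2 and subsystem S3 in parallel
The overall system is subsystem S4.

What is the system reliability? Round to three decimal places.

0.924

Parallel (A and B): 1 − (1 − 0.86900)(1 − 0.80600) = 0.97459
Series ([0.97459] and C): 0.97459 × 0.75000 = 0.73094
Series (D and E): 0.92600 × 0.77500 = 0.71765
Parallel ([0.73094] and [0.71765]): 1 − (1 − 0.73094)(1 − 0.71765) = 0.924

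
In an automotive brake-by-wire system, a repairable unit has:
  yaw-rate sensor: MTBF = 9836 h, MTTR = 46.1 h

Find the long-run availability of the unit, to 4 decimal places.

0.9953

A(yaw-rate sensor) = MTBF/(MTBF+MTTR) = 9836/(9836+46.1) = 0.9953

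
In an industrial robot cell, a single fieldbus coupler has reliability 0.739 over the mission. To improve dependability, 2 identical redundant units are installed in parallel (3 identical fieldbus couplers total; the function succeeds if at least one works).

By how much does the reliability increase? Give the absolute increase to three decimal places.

0.243

R_before = 0.739
R_after = 1 − (1 − 0.739)^3 = 0.982
ΔR = 0.982 − 0.739 = 0.243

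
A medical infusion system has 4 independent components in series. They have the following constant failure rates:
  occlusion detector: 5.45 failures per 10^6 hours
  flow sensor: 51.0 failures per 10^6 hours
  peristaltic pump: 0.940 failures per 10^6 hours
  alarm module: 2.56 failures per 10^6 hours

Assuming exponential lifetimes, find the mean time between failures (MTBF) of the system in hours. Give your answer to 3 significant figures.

16700

Series of exponential components: λ_sys = Σ λ_i
λ_sys = 0.00000545 + 0.0000510 + 0.000000940 + 0.00000256 = 5.9950e-05 /h
MTBF = 1 / λ_sys = 16700 h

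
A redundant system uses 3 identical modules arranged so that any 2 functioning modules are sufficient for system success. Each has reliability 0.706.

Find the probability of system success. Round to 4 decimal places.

R = Σ_{i=2}^{3} C(3,i) p^i (1−p)^{3−i} with p = 0.706
C(3,2)·0.706^2·0.294^1 = 0.439621
C(3,3)·0.706^3·0.294^0 = 0.351896
Sum = 0.7915

0.7915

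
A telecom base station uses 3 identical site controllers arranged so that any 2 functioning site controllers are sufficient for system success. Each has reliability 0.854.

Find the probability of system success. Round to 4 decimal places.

R = Σ_{i=2}^{3} C(3,i) p^i (1−p)^{3−i} with p = 0.854
C(3,2)·0.854^2·0.146^1 = 0.319440
C(3,3)·0.854^3·0.146^0 = 0.622836
Sum = 0.9423

0.9423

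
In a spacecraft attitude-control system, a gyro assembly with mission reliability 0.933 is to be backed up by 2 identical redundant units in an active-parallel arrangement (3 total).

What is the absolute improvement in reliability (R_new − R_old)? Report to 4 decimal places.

0.0667

R_before = 0.933
R_after = 1 − (1 − 0.933)^3 = 0.9997
ΔR = 0.9997 − 0.933 = 0.0667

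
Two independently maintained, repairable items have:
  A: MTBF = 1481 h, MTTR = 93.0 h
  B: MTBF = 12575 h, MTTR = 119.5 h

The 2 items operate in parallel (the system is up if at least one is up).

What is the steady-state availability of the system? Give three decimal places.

A(A) = MTBF/(MTBF+MTTR) = 1481/(1481+93.0) = 0.940915
A(B) = MTBF/(MTBF+MTTR) = 12575/(12575+119.5) = 0.990586
Parallel availability: 1 − (1 − 0.940915)(1 − 0.990586) = 0.999

0.999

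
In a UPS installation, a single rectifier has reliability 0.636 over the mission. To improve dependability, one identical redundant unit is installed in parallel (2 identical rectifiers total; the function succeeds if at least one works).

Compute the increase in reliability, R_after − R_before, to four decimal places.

0.2315

R_before = 0.636
R_after = 1 − (1 − 0.636)^2 = 0.8675
ΔR = 0.8675 − 0.636 = 0.2315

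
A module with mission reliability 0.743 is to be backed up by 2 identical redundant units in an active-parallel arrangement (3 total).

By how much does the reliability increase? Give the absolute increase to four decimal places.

0.2400

R_before = 0.743
R_after = 1 − (1 − 0.743)^3 = 0.9830
ΔR = 0.9830 − 0.743 = 0.2400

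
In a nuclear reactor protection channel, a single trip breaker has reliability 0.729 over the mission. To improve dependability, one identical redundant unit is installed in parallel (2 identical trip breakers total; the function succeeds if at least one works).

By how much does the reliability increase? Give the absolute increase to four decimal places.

R_before = 0.729
R_after = 1 − (1 − 0.729)^2 = 0.9266
ΔR = 0.9266 − 0.729 = 0.1976

0.1976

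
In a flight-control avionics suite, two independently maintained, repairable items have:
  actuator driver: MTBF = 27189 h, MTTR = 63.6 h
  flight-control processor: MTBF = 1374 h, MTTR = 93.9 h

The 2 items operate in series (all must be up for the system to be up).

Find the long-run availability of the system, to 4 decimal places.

A(actuator driver) = MTBF/(MTBF+MTTR) = 27189/(27189+63.6) = 0.997666
A(flight-control processor) = MTBF/(MTBF+MTTR) = 1374/(1374+93.9) = 0.936031
Series availability: 0.997666 × 0.936031 = 0.9338

0.9338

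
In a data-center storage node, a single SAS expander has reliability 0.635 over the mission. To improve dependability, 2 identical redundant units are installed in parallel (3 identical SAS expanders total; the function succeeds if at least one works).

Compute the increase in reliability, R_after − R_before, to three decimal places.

R_before = 0.635
R_after = 1 − (1 − 0.635)^3 = 0.951
ΔR = 0.951 − 0.635 = 0.316

0.316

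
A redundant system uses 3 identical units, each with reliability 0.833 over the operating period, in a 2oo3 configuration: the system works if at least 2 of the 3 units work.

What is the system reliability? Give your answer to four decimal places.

0.9256

R = Σ_{i=2}^{3} C(3,i) p^i (1−p)^{3−i} with p = 0.833
C(3,2)·0.833^2·0.167^1 = 0.347638
C(3,3)·0.833^3·0.167^0 = 0.578010
Sum = 0.9256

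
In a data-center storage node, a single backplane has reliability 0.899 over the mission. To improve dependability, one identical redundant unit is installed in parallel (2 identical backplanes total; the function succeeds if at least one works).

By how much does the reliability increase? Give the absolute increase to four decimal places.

0.0908

R_before = 0.899
R_after = 1 − (1 − 0.899)^2 = 0.9898
ΔR = 0.9898 − 0.899 = 0.0908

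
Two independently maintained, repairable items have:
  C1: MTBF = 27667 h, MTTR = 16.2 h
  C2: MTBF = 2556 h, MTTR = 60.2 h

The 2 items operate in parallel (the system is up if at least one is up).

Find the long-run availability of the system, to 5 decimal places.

0.99999

A(C1) = MTBF/(MTBF+MTTR) = 27667/(27667+16.2) = 0.999415
A(C2) = MTBF/(MTBF+MTTR) = 2556/(2556+60.2) = 0.976990
Parallel availability: 1 − (1 − 0.999415)(1 − 0.976990) = 0.99999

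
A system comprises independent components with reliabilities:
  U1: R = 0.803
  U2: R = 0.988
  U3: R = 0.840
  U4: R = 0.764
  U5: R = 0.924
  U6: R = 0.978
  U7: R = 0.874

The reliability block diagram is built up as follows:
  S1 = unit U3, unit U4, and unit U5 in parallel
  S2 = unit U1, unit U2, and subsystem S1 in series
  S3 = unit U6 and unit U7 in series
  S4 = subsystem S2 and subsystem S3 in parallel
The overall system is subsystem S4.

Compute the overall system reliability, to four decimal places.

0.9697

Parallel (U3, U4, and U5): 1 − (1 − 0.840000)(1 − 0.764000)(1 − 0.924000) = 0.997130
Series (U1, U2, and [0.997130]): 0.803000 × 0.988000 × 0.997130 = 0.791087
Series (U6 and U7): 0.978000 × 0.874000 = 0.854772
Parallel ([0.791087] and [0.854772]): 1 − (1 − 0.791087)(1 − 0.854772) = 0.9697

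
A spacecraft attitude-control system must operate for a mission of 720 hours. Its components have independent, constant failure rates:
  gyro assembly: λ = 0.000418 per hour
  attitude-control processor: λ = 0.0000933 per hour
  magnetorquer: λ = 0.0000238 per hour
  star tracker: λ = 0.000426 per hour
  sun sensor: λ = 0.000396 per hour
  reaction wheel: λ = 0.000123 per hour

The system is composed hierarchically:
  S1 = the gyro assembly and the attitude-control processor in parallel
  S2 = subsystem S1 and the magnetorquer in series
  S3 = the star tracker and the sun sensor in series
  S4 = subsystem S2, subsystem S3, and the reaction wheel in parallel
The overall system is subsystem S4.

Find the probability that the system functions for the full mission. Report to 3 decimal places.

0.999

R(gyro assembly) = exp(−0.000418 × 720) = 0.74011
R(attitude-control processor) = exp(−0.0000933 × 720) = 0.93503
R(magnetorquer) = exp(−0.0000238 × 720) = 0.98301
R(star tracker) = exp(−0.000426 × 720) = 0.73586
R(sun sensor) = exp(−0.000396 × 720) = 0.75192
R(reaction wheel) = exp(−0.000123 × 720) = 0.91525
Parallel (gyro assembly and attitude-control processor): 1 − (1 − 0.74011)(1 − 0.93503) = 0.98311
Series ([0.98311] and magnetorquer): 0.98311 × 0.98301 = 0.96641
Series (star tracker and sun sensor): 0.73586 × 0.75192 = 0.55331
Parallel ([0.96641], [0.55331], and reaction wheel): 1 − (1 − 0.96641)(1 − 0.55331)(1 − 0.91525) = 0.999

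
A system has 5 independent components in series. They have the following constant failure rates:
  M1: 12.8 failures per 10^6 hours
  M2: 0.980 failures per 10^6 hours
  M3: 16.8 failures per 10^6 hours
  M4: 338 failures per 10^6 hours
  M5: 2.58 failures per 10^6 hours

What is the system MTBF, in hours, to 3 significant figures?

2690

Series of exponential components: λ_sys = Σ λ_i
λ_sys = 0.0000128 + 0.000000980 + 0.0000168 + 0.000338 + 0.00000258 = 3.7116e-04 /h
MTBF = 1 / λ_sys = 2690 h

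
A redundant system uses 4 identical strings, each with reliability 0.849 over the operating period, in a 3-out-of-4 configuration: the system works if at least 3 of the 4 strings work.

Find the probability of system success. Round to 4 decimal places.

0.8892

R = Σ_{i=3}^{4} C(4,i) p^i (1−p)^{4−i} with p = 0.849
C(4,3)·0.849^3·0.151^1 = 0.369624
C(4,4)·0.849^4·0.151^0 = 0.519554
Sum = 0.8892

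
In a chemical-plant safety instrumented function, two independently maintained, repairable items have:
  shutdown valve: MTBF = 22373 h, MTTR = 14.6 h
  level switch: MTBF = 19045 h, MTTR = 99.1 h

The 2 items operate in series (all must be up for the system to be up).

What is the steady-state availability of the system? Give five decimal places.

A(shutdown valve) = MTBF/(MTBF+MTTR) = 22373/(22373+14.6) = 0.999348
A(level switch) = MTBF/(MTBF+MTTR) = 19045/(19045+99.1) = 0.994823
Series availability: 0.999348 × 0.994823 = 0.99417

0.99417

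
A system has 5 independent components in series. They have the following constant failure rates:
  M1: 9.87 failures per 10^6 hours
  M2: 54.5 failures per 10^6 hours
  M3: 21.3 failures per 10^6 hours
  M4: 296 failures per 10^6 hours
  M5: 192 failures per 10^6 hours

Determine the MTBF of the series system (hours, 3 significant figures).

Series of exponential components: λ_sys = Σ λ_i
λ_sys = 0.00000987 + 0.0000545 + 0.0000213 + 0.000296 + 0.000192 = 5.7367e-04 /h
MTBF = 1 / λ_sys = 1740 h

1740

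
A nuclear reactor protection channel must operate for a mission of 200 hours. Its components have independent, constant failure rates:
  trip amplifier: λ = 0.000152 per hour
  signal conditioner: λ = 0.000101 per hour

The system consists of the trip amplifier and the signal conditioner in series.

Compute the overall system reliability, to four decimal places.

0.9507

R(trip amplifier) = exp(−0.000152 × 200) = 0.970057
R(signal conditioner) = exp(−0.000101 × 200) = 0.980003
Series (trip amplifier and signal conditioner): 0.970057 × 0.980003 = 0.9507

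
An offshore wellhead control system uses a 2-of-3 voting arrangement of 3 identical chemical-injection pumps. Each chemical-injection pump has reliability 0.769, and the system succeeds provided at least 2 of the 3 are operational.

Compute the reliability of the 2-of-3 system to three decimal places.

R = Σ_{i=2}^{3} C(3,i) p^i (1−p)^{3−i} with p = 0.769
C(3,2)·0.769^2·0.231^1 = 0.40981
C(3,3)·0.769^3·0.231^0 = 0.45476
Sum = 0.865

0.865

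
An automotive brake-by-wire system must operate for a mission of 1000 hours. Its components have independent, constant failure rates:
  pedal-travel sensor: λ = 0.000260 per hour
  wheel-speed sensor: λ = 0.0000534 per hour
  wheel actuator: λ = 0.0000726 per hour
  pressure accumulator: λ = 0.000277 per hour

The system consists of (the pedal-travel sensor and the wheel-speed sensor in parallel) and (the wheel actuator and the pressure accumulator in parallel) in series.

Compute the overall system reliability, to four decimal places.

R(pedal-travel sensor) = exp(−0.000260 × 1000) = 0.771052
R(wheel-speed sensor) = exp(−0.0000534 × 1000) = 0.948001
R(wheel actuator) = exp(−0.0000726 × 1000) = 0.929973
R(pressure accumulator) = exp(−0.000277 × 1000) = 0.758054
Parallel (pedal-travel sensor and wheel-speed sensor): 1 − (1 − 0.771052)(1 − 0.948001) = 0.988095
Parallel (wheel actuator and pressure accumulator): 1 − (1 − 0.929973)(1 − 0.758054) = 0.983057
Series ([0.988095] and [0.983057]): 0.988095 × 0.983057 = 0.9714

0.9714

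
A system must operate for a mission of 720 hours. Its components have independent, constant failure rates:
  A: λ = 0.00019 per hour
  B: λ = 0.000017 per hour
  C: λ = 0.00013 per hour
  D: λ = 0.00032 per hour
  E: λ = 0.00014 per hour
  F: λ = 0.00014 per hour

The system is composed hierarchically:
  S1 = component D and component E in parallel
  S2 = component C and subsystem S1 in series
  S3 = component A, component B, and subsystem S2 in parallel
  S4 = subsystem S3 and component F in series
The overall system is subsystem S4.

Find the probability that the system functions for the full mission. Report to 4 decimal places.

R(A) = exp(−0.00019 × 720) = 0.872145
R(B) = exp(−0.000017 × 720) = 0.987835
R(C) = exp(−0.00013 × 720) = 0.910647
R(D) = exp(−0.00032 × 720) = 0.794216
R(E) = exp(−0.00014 × 720) = 0.904114
R(F) = exp(−0.00014 × 720) = 0.904114
Parallel (D and E): 1 − (1 − 0.794216)(1 − 0.904114) = 0.980268
Series (C and [0.980268]): 0.910647 × 0.980268 = 0.892678
Parallel (A, B, and [0.892678]): 1 − (1 − 0.872145)(1 − 0.987835)(1 − 0.892678) = 0.999833
Series ([0.999833] and F): 0.999833 × 0.904114 = 0.9040

0.9040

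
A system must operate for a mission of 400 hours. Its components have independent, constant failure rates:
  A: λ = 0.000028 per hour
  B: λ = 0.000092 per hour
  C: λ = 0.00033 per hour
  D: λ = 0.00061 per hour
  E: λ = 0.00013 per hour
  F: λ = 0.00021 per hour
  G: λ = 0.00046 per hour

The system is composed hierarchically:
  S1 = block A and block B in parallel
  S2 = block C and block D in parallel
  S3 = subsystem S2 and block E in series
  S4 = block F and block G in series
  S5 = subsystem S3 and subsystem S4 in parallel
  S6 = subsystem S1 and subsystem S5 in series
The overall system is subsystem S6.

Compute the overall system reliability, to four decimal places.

R(A) = exp(−0.000028 × 400) = 0.988862
R(B) = exp(−0.000092 × 400) = 0.963869
R(C) = exp(−0.00033 × 400) = 0.876341
R(D) = exp(−0.00061 × 400) = 0.783488
R(E) = exp(−0.00013 × 400) = 0.949329
R(F) = exp(−0.00021 × 400) = 0.919431
R(G) = exp(−0.00046 × 400) = 0.831936
Parallel (A and B): 1 − (1 − 0.988862)(1 − 0.963869) = 0.999598
Parallel (C and D): 1 − (1 − 0.876341)(1 − 0.783488) = 0.973226
Series ([0.973226] and E): 0.973226 × 0.949329 = 0.923912
Series (F and G): 0.919431 × 0.831936 = 0.764908
Parallel ([0.923912] and [0.764908]): 1 − (1 − 0.923912)(1 − 0.764908) = 0.982112
Series ([0.999598] and [0.982112]): 0.999598 × 0.982112 = 0.9817

0.9817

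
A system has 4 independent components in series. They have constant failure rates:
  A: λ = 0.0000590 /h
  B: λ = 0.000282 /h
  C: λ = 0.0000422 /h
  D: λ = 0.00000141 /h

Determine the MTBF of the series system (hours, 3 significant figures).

Series of exponential components: λ_sys = Σ λ_i
λ_sys = 0.0000590 + 0.000282 + 0.0000422 + 0.00000141 = 3.8461e-04 /h
MTBF = 1 / λ_sys = 2600 h

2600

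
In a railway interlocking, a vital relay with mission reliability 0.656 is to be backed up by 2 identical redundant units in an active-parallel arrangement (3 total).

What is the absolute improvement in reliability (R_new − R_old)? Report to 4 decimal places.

0.3033

R_before = 0.656
R_after = 1 − (1 − 0.656)^3 = 0.9593
ΔR = 0.9593 − 0.656 = 0.3033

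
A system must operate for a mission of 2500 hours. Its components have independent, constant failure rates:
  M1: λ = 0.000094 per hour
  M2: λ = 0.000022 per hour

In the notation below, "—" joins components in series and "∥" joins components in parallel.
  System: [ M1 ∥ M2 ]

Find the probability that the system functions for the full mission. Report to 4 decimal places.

R(M1) = exp(−0.000094 × 2500) = 0.790571
R(M2) = exp(−0.000022 × 2500) = 0.946485
Parallel (M1 and M2): 1 − (1 − 0.790571)(1 − 0.946485) = 0.9888

0.9888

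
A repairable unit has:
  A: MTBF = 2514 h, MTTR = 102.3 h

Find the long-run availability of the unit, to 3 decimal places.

0.961

A(A) = MTBF/(MTBF+MTTR) = 2514/(2514+102.3) = 0.961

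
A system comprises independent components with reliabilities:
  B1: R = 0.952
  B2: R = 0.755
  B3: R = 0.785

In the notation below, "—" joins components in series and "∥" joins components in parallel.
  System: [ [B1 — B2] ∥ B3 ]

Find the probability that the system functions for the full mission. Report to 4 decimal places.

Series (B1 and B2): 0.952000 × 0.755000 = 0.718760
Parallel ([0.718760] and B3): 1 − (1 − 0.718760)(1 − 0.785000) = 0.9395

0.9395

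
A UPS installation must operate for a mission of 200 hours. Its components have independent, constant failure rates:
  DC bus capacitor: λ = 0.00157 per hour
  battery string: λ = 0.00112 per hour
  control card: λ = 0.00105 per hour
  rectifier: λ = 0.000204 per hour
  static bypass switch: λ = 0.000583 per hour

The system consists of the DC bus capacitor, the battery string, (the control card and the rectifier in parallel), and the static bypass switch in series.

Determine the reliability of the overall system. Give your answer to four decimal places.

R(DC bus capacitor) = exp(−0.00157 × 200) = 0.730519
R(battery string) = exp(−0.00112 × 200) = 0.799315
R(control card) = exp(−0.00105 × 200) = 0.810584
R(rectifier) = exp(−0.000204 × 200) = 0.960021
R(static bypass switch) = exp(−0.000583 × 200) = 0.889941
Parallel (control card and rectifier): 1 − (1 − 0.810584)(1 − 0.960021) = 0.992427
Series (DC bus capacitor, battery string, [0.992427], and static bypass switch): 0.730519 × 0.799315 × 0.992427 × 0.889941 = 0.5157

0.5157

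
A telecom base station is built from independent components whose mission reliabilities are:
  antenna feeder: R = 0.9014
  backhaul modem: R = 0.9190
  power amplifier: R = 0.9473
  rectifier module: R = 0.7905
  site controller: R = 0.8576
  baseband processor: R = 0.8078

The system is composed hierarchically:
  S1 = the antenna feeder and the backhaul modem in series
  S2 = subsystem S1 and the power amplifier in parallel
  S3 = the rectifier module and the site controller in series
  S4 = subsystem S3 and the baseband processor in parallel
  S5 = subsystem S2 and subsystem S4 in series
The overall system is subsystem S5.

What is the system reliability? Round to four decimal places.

Series (antenna feeder and backhaul modem): 0.901400 × 0.919000 = 0.828387
Parallel ([0.828387] and power amplifier): 1 − (1 − 0.828387)(1 − 0.947300) = 0.990956
Series (rectifier module and site controller): 0.790500 × 0.857600 = 0.677933
Parallel ([0.677933] and baseband processor): 1 − (1 − 0.677933)(1 − 0.807800) = 0.938099
Series ([0.990956] and [0.938099]): 0.990956 × 0.938099 = 0.9296

0.9296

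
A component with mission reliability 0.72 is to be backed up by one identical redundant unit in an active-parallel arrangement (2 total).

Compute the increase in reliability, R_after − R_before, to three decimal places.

0.202

R_before = 0.72
R_after = 1 − (1 − 0.72)^2 = 0.922
ΔR = 0.922 − 0.72 = 0.202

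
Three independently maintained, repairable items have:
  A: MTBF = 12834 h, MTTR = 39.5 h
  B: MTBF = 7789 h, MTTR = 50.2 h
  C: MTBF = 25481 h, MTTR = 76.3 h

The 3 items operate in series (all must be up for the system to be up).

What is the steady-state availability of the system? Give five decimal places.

A(A) = MTBF/(MTBF+MTTR) = 12834/(12834+39.5) = 0.996932
A(B) = MTBF/(MTBF+MTTR) = 7789/(7789+50.2) = 0.993596
A(C) = MTBF/(MTBF+MTTR) = 25481/(25481+76.3) = 0.997015
Series availability: 0.996932 × 0.993596 × 0.997015 = 0.98759

0.98759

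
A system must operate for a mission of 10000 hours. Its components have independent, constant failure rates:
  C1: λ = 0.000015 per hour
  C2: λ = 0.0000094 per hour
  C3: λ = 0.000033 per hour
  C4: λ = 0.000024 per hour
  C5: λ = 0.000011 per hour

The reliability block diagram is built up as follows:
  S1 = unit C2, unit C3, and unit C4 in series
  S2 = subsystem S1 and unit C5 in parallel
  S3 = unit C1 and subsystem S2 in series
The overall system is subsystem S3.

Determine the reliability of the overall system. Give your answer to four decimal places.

R(C1) = exp(−0.000015 × 10000) = 0.860708
R(C2) = exp(−0.0000094 × 10000) = 0.910283
R(C3) = exp(−0.000033 × 10000) = 0.718924
R(C4) = exp(−0.000024 × 10000) = 0.786628
R(C5) = exp(−0.000011 × 10000) = 0.895834
Series (C2, C3, and C4): 0.910283 × 0.718924 × 0.786628 = 0.514788
Parallel ([0.514788] and C5): 1 − (1 − 0.514788)(1 − 0.895834) = 0.949457
Series (C1 and [0.949457]): 0.860708 × 0.949457 = 0.8172

0.8172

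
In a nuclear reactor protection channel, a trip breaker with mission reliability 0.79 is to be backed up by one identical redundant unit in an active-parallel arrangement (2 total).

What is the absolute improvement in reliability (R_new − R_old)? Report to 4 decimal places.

0.1659

R_before = 0.79
R_after = 1 − (1 − 0.79)^2 = 0.9559
ΔR = 0.9559 − 0.79 = 0.1659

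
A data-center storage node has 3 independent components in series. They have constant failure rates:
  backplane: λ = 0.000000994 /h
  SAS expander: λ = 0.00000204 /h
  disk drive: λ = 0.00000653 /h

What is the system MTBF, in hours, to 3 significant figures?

Series of exponential components: λ_sys = Σ λ_i
λ_sys = 0.000000994 + 0.00000204 + 0.00000653 = 9.5640e-06 /h
MTBF = 1 / λ_sys = 105000 h

105000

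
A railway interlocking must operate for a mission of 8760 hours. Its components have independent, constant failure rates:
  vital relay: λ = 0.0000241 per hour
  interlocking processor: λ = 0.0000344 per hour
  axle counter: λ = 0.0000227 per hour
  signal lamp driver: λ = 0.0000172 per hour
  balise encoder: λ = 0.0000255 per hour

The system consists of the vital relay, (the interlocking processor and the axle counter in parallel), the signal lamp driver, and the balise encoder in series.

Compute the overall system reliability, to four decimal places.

R(vital relay) = exp(−0.0000241 × 8760) = 0.809680
R(interlocking processor) = exp(−0.0000344 × 8760) = 0.739823
R(axle counter) = exp(−0.0000227 × 8760) = 0.819671
R(signal lamp driver) = exp(−0.0000172 × 8760) = 0.860130
R(balise encoder) = exp(−0.0000255 × 8760) = 0.799811
Parallel (interlocking processor and axle counter): 1 − (1 − 0.739823)(1 − 0.819671) = 0.953083
Series (vital relay, [0.953083], signal lamp driver, and balise encoder): 0.809680 × 0.953083 × 0.860130 × 0.799811 = 0.5309

0.5309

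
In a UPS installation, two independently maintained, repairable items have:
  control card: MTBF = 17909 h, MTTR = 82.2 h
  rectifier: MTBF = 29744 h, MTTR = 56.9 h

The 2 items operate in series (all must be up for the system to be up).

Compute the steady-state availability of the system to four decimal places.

A(control card) = MTBF/(MTBF+MTTR) = 17909/(17909+82.2) = 0.995431
A(rectifier) = MTBF/(MTBF+MTTR) = 29744/(29744+56.9) = 0.998091
Series availability: 0.995431 × 0.998091 = 0.9935

0.9935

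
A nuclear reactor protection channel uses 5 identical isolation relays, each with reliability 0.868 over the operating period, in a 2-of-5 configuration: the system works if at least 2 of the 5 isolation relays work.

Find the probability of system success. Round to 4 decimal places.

0.9986

R = Σ_{i=2}^{5} C(5,i) p^i (1−p)^{5−i} with p = 0.868
C(5,2)·0.868^2·0.132^3 = 0.017329
C(5,3)·0.868^3·0.132^2 = 0.113948
C(5,4)·0.868^4·0.132^1 = 0.374647
C(5,5)·0.868^5·0.132^0 = 0.492718
Sum = 0.9986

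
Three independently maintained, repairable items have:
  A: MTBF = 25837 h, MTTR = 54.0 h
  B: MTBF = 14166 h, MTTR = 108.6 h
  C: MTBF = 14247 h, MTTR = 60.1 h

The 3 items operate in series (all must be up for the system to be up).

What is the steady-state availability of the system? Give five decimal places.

0.98616

A(A) = MTBF/(MTBF+MTTR) = 25837/(25837+54.0) = 0.997914
A(B) = MTBF/(MTBF+MTTR) = 14166/(14166+108.6) = 0.992392
A(C) = MTBF/(MTBF+MTTR) = 14247/(14247+60.1) = 0.995799
Series availability: 0.997914 × 0.992392 × 0.995799 = 0.98616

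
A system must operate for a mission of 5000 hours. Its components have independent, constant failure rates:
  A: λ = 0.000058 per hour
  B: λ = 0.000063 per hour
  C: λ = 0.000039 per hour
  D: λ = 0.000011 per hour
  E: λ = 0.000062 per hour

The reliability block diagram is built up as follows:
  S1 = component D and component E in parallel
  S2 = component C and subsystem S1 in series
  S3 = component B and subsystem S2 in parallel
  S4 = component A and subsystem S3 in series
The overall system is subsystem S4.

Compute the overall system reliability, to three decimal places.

R(A) = exp(−0.000058 × 5000) = 0.74826
R(B) = exp(−0.000063 × 5000) = 0.72979
R(C) = exp(−0.000039 × 5000) = 0.82283
R(D) = exp(−0.000011 × 5000) = 0.94649
R(E) = exp(−0.000062 × 5000) = 0.73345
Parallel (D and E): 1 − (1 − 0.94649)(1 − 0.73345) = 0.98574
Series (C and [0.98574]): 0.82283 × 0.98574 = 0.81110
Parallel (B and [0.81110]): 1 − (1 − 0.72979)(1 − 0.81110) = 0.94896
Series (A and [0.94896]): 0.74826 × 0.94896 = 0.710

0.710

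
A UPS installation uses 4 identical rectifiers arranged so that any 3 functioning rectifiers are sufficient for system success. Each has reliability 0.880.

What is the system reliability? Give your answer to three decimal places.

R = Σ_{i=3}^{4} C(4,i) p^i (1−p)^{4−i} with p = 0.880
C(4,3)·0.880^3·0.120^1 = 0.32711
C(4,4)·0.880^4·0.120^0 = 0.59970
Sum = 0.927

0.927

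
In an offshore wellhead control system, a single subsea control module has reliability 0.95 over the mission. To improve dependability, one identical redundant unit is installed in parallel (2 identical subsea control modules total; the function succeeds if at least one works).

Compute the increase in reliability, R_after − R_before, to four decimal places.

R_before = 0.95
R_after = 1 − (1 − 0.95)^2 = 0.9975
ΔR = 0.9975 − 0.95 = 0.0475

0.0475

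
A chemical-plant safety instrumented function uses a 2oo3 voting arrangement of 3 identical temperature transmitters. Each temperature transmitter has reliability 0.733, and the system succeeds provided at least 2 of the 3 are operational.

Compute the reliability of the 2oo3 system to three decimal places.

R = Σ_{i=2}^{3} C(3,i) p^i (1−p)^{3−i} with p = 0.733
C(3,2)·0.733^2·0.267^1 = 0.43037
C(3,3)·0.733^3·0.267^0 = 0.39383
Sum = 0.824

0.824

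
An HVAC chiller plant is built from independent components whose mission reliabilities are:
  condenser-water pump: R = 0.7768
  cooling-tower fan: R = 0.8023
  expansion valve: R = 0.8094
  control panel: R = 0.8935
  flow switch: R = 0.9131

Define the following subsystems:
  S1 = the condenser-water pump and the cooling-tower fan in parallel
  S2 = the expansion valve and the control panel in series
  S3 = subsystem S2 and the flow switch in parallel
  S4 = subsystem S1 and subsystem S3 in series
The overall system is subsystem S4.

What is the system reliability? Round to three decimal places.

Parallel (condenser-water pump and cooling-tower fan): 1 − (1 − 0.77680)(1 − 0.80230) = 0.95587
Series (expansion valve and control panel): 0.80940 × 0.89350 = 0.72320
Parallel ([0.72320] and flow switch): 1 − (1 − 0.72320)(1 − 0.91310) = 0.97595
Series ([0.95587] and [0.97595]): 0.95587 × 0.97595 = 0.933

0.933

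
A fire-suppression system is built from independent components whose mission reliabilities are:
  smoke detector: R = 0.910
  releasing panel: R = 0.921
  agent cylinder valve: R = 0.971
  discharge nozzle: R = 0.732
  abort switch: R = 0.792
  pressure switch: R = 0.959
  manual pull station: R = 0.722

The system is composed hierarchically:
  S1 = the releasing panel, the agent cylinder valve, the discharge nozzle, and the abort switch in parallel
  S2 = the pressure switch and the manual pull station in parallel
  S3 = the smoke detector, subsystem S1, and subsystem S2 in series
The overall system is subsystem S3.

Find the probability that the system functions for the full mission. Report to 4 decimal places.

0.8995

Parallel (releasing panel, agent cylinder valve, discharge nozzle, and abort switch): 1 − (1 − 0.921000)(1 − 0.971000)(1 − 0.732000)(1 − 0.792000) = 0.999872
Parallel (pressure switch and manual pull station): 1 − (1 − 0.959000)(1 − 0.722000) = 0.988602
Series (smoke detector, [0.999872], and [0.988602]): 0.910000 × 0.999872 × 0.988602 = 0.8995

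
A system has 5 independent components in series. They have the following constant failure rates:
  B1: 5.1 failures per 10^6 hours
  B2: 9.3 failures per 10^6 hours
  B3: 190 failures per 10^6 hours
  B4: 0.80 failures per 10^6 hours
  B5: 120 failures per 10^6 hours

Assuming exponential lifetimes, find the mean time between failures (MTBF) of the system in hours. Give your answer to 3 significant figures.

3080

Series of exponential components: λ_sys = Σ λ_i
λ_sys = 0.0000051 + 0.0000093 + 0.00019 + 0.00000080 + 0.00012 = 3.2520e-04 /h
MTBF = 1 / λ_sys = 3080 h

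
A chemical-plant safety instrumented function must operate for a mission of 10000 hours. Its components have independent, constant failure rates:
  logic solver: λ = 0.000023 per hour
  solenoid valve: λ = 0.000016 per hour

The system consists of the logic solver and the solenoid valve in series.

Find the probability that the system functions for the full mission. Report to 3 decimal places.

R(logic solver) = exp(−0.000023 × 10000) = 0.79453
R(solenoid valve) = exp(−0.000016 × 10000) = 0.85214
Series (logic solver and solenoid valve): 0.79453 × 0.85214 = 0.677

0.677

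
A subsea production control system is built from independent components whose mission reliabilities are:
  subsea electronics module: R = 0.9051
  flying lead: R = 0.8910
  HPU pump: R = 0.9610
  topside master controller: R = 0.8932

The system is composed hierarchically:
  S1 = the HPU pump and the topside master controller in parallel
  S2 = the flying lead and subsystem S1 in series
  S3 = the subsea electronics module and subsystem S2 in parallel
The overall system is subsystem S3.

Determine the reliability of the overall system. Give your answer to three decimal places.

0.989

Parallel (HPU pump and topside master controller): 1 − (1 − 0.96100)(1 − 0.89320) = 0.99583
Series (flying lead and [0.99583]): 0.89100 × 0.99583 = 0.88728
Parallel (subsea electronics module and [0.88728]): 1 − (1 − 0.90510)(1 − 0.88728) = 0.989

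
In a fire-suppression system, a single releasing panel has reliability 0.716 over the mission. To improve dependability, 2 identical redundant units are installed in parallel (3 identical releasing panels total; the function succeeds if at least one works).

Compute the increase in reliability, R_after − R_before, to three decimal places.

R_before = 0.716
R_after = 1 − (1 − 0.716)^3 = 0.977
ΔR = 0.977 − 0.716 = 0.261

0.261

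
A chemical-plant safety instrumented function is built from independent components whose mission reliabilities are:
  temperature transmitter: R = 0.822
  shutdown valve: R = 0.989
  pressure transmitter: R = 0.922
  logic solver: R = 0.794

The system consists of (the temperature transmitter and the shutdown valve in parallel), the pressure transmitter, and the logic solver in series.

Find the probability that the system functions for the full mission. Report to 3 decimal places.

Parallel (temperature transmitter and shutdown valve): 1 − (1 − 0.82200)(1 − 0.98900) = 0.99804
Series ([0.99804], pressure transmitter, and logic solver): 0.99804 × 0.92200 × 0.79400 = 0.731

0.731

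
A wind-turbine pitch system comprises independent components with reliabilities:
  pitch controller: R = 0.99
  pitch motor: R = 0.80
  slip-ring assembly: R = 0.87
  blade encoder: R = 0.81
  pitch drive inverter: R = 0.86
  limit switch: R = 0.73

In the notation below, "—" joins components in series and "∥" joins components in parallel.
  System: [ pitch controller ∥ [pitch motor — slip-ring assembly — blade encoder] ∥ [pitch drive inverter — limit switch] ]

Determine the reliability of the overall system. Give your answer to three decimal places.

0.998

Series (pitch motor, slip-ring assembly, and blade encoder): 0.80000 × 0.87000 × 0.81000 = 0.56376
Series (pitch drive inverter and limit switch): 0.86000 × 0.73000 = 0.62780
Parallel (pitch controller, [0.56376], and [0.62780]): 1 − (1 − 0.99000)(1 − 0.56376)(1 − 0.62780) = 0.998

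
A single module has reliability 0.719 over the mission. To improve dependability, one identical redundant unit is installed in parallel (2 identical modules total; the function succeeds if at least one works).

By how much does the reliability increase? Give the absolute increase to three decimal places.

0.202

R_before = 0.719
R_after = 1 − (1 − 0.719)^2 = 0.921
ΔR = 0.921 − 0.719 = 0.202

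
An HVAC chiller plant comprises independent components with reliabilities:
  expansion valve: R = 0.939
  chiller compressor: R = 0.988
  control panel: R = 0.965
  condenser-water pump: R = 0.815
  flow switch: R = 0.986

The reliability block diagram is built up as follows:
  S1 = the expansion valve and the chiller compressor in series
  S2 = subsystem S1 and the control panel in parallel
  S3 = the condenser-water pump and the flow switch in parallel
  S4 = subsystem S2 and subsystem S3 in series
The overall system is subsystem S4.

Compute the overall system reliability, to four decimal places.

0.9949

Series (expansion valve and chiller compressor): 0.939000 × 0.988000 = 0.927732
Parallel ([0.927732] and control panel): 1 − (1 − 0.927732)(1 − 0.965000) = 0.997471
Parallel (condenser-water pump and flow switch): 1 − (1 − 0.815000)(1 − 0.986000) = 0.997410
Series ([0.997471] and [0.997410]): 0.997471 × 0.997410 = 0.9949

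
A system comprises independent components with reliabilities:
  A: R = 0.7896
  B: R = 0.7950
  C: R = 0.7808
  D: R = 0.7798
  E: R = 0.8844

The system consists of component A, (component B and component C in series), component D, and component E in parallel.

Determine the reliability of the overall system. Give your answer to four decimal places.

Series (B and C): 0.795000 × 0.780800 = 0.620736
Parallel (A, [0.620736], D, and E): 1 − (1 − 0.789600)(1 − 0.620736)(1 − 0.779800)(1 − 0.884400) = 0.9980

0.9980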